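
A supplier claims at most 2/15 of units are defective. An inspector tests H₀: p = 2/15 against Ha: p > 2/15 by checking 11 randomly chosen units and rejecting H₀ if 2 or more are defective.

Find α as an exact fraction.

764941728932/1729951171875

Under H₀, Y ~ Binomial(11, 2/15); the Type I error rate is P(Y ≥ 2).
α = 1 − P(Y ≤ 1) = 1 − 965009442943/1729951171875 = 764941728932/1729951171875.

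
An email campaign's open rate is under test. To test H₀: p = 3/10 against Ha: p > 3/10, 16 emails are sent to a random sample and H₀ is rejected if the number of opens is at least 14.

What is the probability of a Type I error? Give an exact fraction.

1190959281/400000000000000

Under H₀, K ~ Binomial(16, 3/10), and α = P(K ≥ 14).
P(K ≥ 14) = Σ_{j=14}^{16} C(16,j)·(3/10)^j·(7/10)^{16-j} = 1190959281/400000000000000.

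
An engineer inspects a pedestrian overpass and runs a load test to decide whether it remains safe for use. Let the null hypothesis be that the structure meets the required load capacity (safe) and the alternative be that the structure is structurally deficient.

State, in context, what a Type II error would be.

A Type II error would mean concluding that the structure meets the required load capacity (safe) (or at least failing to establish that the structure is structurally deficient) when in fact the structure is structurally deficient.

A Type II error is failing to reject H₀ when H₀ is false.
Here that means keeping the structure open when actually the structure is structurally deficient.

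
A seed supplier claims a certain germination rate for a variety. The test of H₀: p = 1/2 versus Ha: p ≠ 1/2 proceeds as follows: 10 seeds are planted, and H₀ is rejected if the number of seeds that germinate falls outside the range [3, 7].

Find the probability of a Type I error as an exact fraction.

The significance level is the null-hypothesis probability of the rejection region {≤2} ∪ {≥8}.
Each tail has probability (1 + 10 + 45)/1024; doubling gives α = 112/1024 = 7/64.

7/64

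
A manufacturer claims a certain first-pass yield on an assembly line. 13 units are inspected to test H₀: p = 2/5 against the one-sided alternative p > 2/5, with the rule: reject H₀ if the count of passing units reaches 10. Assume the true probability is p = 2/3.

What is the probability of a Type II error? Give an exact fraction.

A Type II error is failing to reject when Ha holds: with p = 2/3, β = P(Y ≤ 9).
Adding the binomial probabilities P(Y=0)+…+P(Y=9) at p = 2/3 gives 1080275/1594323.

1080275/1594323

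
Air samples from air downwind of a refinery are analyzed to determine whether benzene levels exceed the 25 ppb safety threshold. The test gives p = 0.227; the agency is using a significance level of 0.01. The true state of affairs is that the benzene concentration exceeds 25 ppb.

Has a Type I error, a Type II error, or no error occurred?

The conventional null hypothesis is that the benzene concentration is at or below 25 ppb (safe).
Since p = 0.227 ≥ α = 0.01, H₀ is not rejected.
H₀ is false (actually the benzene concentration exceeds 25 ppb).
Failing to reject a false H₀ is a Type II error.

Type II error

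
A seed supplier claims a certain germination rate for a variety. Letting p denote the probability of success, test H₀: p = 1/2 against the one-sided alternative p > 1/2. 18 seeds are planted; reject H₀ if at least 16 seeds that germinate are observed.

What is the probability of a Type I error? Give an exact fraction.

α = P(reject H₀ | H₀ true) = P(X ≥ 16 | p = 1/2), with X ~ Binomial(18, 1/2).
Summing the upper tail: (153 + 18 + 1) / 2^18 = 172/262144 = 43/65536.

43/65536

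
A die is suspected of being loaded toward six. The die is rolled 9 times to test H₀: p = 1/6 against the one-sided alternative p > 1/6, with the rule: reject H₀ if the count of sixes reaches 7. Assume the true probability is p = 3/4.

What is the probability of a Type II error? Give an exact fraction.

Under the alternative p = 3/4, Y ~ Binomial(9, 3/4); β is the probability the test does not reject, P(Y < 7).
Summing C(9,j)·(3/4)^j·(1/4)^{9-j} for j = 0..6 gives 13085/32768.

13085/32768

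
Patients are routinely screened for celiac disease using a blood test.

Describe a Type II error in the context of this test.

A Type II error would mean concluding that the patient does not have celiac disease (or at least failing to establish that the patient has celiac disease) when in fact the patient has celiac disease.

With the conventional null hypothesis that the patient does not have celiac disease:
A Type II error is failing to reject H₀ when H₀ is false.
Here that means clearing the patient as negative when actually the patient has celiac disease.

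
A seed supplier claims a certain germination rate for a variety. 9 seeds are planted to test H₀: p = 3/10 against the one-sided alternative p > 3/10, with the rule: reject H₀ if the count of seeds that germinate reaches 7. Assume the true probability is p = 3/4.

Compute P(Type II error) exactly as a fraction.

β = P(fail to reject H₀ | Ha true) = P(X ≤ 6 | p = 3/4), X ~ Binomial(9, 3/4).
Adding the binomial probabilities P(X=0)+…+P(X=6) at p = 3/4 gives 13085/32768.

13085/32768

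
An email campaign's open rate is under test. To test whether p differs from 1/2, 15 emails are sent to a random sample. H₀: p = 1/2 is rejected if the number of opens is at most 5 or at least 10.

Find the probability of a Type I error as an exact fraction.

Under H₀, S ~ Binomial(15, 1/2); α is the probability of landing in either tail, P(S ≤ 5) + P(S ≥ 10).
Each tail has probability (1 + 15 + 105 + 455 + 1365 + 3003)/32768; doubling gives α = 9888/32768 = 309/1024.

309/1024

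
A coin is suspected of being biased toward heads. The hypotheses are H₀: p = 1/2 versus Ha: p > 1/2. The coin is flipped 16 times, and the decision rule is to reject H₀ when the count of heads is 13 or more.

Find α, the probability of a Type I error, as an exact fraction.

697/65536

α = P(reject H₀ | H₀ true) = P(K ≥ 13 | p = 1/2), with K ~ Binomial(16, 1/2).
P(K ≥ 13) = [C(16,13) + C(16,14) + C(16,15) + C(16,16)] / 2^16 = (560 + 120 + 16 + 1) / 65536 = 697/65536.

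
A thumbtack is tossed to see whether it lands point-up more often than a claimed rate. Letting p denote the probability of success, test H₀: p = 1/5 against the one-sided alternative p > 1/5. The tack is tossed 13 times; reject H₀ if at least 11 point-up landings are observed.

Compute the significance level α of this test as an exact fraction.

1301/1220703125

The Type I error probability is α = P(K ≥ 11) computed under H₀, where K ~ Binomial(13, 1/5).
Adding the binomial terms for j = 11 through 13 with p = 1/5 yields 1301/1220703125.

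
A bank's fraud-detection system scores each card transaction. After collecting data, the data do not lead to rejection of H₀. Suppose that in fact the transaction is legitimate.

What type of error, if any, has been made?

The conventional null hypothesis here is that the transaction is legitimate.
The test retained a true H₀ — the decision matches the true state.

No error — this is a correct decision.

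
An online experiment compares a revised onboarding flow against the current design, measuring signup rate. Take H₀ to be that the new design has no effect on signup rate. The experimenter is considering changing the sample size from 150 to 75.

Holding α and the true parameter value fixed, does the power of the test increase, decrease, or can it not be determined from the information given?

Reducing n widens both sampling distributions, so the test has less ability to distinguish Ha from H₀.
Since power = 1 − β and β increases, power decreases.

It decreases.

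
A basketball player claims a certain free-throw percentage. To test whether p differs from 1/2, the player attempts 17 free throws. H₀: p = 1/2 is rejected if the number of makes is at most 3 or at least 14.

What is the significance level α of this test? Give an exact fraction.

α = P(X ≤ 3 or X ≥ 14 | p = 1/2), X ~ Binomial(17, 1/2).
By symmetry, α = 2·P(X ≤ 3) = 2·(1 + 17 + 136 + 680)/131072 = 1668/131072 = 417/32768.

417/32768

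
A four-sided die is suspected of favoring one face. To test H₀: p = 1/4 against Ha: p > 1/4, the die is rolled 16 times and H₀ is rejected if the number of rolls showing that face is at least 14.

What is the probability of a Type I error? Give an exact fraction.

The Type I error probability is α = P(Y ≥ 14) computed under H₀, where Y ~ Binomial(16, 1/4).
Adding the binomial terms for j = 14 through 16 with p = 1/4 yields 1129/4294967296.

1129/4294967296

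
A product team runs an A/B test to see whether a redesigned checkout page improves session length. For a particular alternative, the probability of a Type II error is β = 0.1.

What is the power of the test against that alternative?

Power = 1 − β = 1 − 0.1 = 0.9.

0.9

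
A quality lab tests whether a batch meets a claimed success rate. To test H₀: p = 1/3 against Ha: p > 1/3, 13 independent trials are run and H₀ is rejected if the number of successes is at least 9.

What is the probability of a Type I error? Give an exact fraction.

521/59049

Under H₀, K ~ Binomial(13, 1/3), and α = P(K ≥ 9).
P(K ≥ 9) = Σ_{j=9}^{13} C(13,j)·(1/3)^j·(2/3)^{13-j} = 521/59049.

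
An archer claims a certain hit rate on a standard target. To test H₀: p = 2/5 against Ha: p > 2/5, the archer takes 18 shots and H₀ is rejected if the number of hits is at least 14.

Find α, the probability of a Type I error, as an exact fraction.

α = P(reject H₀ | H₀ true) = P(S ≥ 14 | p = 2/5), with S ~ Binomial(18, 2/5).
P(S ≥ 14) = Σ_{j=14}^{18} C(18,j)·(2/5)^j·(3/5)^{18-j} = 976093184/762939453125.

976093184/762939453125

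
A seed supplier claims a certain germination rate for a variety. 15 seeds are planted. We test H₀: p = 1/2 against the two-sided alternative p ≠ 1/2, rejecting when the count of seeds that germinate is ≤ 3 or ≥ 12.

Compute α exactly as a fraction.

9/256

The significance level is the null-hypothesis probability of the rejection region {≤3} ∪ {≥12}.
Each tail has probability (1 + 15 + 105 + 455)/32768; doubling gives α = 1152/32768 = 9/256.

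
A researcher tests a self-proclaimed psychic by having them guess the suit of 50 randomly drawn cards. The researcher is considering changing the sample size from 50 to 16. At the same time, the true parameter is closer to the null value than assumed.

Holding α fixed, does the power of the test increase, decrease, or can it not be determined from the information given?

A smaller sample increases the standard error, so the sampling distributions under H₀ and Ha overlap more. A smaller true effect puts the Ha sampling distribution closer to H₀, so more of it falls in the non-rejection region. Both changes push β in the same direction.
Since power = 1 − β and β increases, power decreases.

It decreases.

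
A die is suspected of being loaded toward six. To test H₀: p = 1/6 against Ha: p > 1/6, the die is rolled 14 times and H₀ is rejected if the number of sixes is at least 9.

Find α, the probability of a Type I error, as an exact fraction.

769969/8707129344

Under H₀, K ~ Binomial(14, 1/6), and α = P(K ≥ 9).
Adding the binomial terms for j = 9 through 14 with p = 1/6 yields 769969/8707129344.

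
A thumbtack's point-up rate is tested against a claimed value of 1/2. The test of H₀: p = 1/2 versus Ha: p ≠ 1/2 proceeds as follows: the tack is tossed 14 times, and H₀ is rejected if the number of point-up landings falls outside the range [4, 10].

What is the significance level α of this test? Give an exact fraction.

α = P(X ≤ 3 or X ≥ 11 | p = 1/2), X ~ Binomial(14, 1/2).
By symmetry, α = 2·P(X ≤ 3) = 2·(1 + 14 + 91 + 364)/16384 = 940/16384 = 235/4096.

235/4096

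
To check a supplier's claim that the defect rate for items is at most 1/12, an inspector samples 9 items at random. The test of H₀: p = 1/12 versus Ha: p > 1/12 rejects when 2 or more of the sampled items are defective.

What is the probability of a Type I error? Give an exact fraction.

α = P(reject H₀ | H₀ true) = P(K ≥ 2 | p = 1/12), K ~ Binomial(9, 1/12).
Via the complement, α = 1 − Σ_{j=0}^{1} C(9,j)(1/12)^j(11/12)^{9-j} = 218150683/1289945088.

218150683/1289945088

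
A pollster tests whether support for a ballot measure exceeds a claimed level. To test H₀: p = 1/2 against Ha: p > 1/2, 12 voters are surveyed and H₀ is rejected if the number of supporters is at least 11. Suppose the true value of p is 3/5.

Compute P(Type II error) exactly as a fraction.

239357656/244140625

Under the alternative p = 3/5, X ~ Binomial(12, 3/5); β is the probability the test does not reject, P(X < 11).
Adding the binomial probabilities P(X=0)+…+P(X=10) at p = 3/5 gives 239357656/244140625.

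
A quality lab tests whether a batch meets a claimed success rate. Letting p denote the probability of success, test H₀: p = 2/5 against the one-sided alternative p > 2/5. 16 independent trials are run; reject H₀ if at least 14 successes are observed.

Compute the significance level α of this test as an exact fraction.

α = P(reject H₀ | H₀ true) = P(K ≥ 14 | p = 2/5), with K ~ Binomial(16, 2/5).
P(K ≥ 14) = Σ_{j=14}^{16} C(16,j)·(2/5)^j·(3/5)^{16-j} = 3866624/30517578125.

3866624/30517578125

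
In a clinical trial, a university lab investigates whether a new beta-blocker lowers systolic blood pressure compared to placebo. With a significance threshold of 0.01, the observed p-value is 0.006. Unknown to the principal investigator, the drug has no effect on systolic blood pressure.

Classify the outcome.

The conventional null hypothesis is that the drug has no effect on systolic blood pressure.
Since p = 0.006 < α = 0.01, H₀ is rejected.
H₀ is true (actually the drug has no effect on systolic blood pressure).
Rejecting a true H₀ is a Type I error.

Type I error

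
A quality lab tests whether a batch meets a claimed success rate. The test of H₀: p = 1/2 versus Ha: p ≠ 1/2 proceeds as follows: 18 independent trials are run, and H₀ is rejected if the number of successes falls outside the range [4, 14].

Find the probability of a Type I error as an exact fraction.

247/32768

The significance level is the null-hypothesis probability of the rejection region {≤3} ∪ {≥15}.
Each tail has probability (1 + 18 + 153 + 816)/262144; doubling gives α = 1976/262144 = 247/32768.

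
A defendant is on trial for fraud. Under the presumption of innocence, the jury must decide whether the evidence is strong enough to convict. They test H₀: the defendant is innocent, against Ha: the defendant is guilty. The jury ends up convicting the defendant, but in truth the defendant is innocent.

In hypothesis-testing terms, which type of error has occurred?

'Convicting the defendant' corresponds to rejecting H₀.
H₀ was rejected but H₀ is true — a Type I error (false positive).

Type I error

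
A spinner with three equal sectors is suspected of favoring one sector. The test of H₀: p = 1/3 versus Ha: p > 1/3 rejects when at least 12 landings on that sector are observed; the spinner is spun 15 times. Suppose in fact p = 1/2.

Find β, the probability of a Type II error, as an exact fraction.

503/512

Under the alternative p = 1/2, K ~ Binomial(15, 1/2); β is the probability the test does not reject, P(K < 12).
Summing C(15,j)·(1/2)^j·(1/2)^{15-j} for j = 0..11 gives 503/512.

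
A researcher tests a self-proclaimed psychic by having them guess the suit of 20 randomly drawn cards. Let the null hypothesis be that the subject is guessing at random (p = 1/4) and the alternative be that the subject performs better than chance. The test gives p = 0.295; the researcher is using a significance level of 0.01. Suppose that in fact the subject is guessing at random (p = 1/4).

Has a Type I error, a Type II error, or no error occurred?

Since p = 0.295 ≥ α = 0.01, H₀ is not rejected.
H₀ is true (actually the subject is guessing at random (p = 1/4)).
The decision matches the true state — no error.

No error — this is a correct decision.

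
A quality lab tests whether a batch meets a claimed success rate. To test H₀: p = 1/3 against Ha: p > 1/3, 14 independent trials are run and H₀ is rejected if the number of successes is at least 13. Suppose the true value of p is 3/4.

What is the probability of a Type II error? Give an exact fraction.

β = P(fail to reject H₀ | Ha true) = P(K ≤ 12 | p = 3/4), K ~ Binomial(14, 3/4).
Adding the binomial probabilities P(K=0)+…+P(K=12) at p = 3/4 gives 241331965/268435456.

241331965/268435456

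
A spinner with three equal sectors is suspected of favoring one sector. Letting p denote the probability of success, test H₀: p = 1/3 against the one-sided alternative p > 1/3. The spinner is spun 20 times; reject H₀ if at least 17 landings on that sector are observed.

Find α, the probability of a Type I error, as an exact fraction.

3307/1162261467

Under H₀, K ~ Binomial(20, 1/3), and α = P(K ≥ 17).
Summing C(20,j)(1/3)^j(2/3)^{20−j} for j = 17,…,20 gives 3307/1162261467.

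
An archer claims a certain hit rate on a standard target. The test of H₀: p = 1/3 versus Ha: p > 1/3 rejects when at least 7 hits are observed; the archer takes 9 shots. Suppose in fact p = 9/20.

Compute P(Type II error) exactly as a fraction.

β = P(fail to reject H₀ | Ha true) = P(S ≤ 6 | p = 9/20), S ~ Binomial(9, 9/20).
Adding the binomial probabilities P(S=0)+…+P(S=6) at p = 9/20 gives 30407271323/32000000000.

30407271323/32000000000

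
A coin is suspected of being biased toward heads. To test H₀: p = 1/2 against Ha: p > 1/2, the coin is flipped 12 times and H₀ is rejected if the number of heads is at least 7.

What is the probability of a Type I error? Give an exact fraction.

793/2048

Under H₀, Y ~ Binomial(12, 1/2), and α = P(Y ≥ 7).
P(Y ≥ 7) = [C(12,7) + C(12,8) + C(12,9) + C(12,10) + C(12,11) + C(12,12)] / 2^12 = (792 + 495 + 220 + 66 + 12 + 1) / 4096 = 1586/4096 = 793/2048.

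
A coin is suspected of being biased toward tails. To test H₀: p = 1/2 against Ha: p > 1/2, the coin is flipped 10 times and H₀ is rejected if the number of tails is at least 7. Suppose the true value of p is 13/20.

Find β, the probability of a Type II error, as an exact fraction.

1244602838129/2560000000000

β = P(fail to reject H₀ | Ha true) = P(K ≤ 6 | p = 13/20), K ~ Binomial(10, 13/20).
Equivalently, β = 1 − P(K ≥ 7) = 1244602838129/2560000000000.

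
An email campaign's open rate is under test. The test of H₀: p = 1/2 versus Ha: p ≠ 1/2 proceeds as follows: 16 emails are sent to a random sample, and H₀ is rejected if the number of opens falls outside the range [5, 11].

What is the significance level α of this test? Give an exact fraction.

α = P(K ≤ 4 or K ≥ 12 | p = 1/2), K ~ Binomial(16, 1/2).
By symmetry, α = 2·P(K ≤ 4) = 2·(1 + 16 + 120 + 560 + 1820)/65536 = 5034/65536 = 2517/32768.

2517/32768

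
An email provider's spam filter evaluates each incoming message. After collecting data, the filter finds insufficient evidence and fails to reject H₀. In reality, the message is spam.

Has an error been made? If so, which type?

The conventional null hypothesis here is that the message is legitimate (not spam).
H₀ was not rejected, but H₀ is actually false.
Failing to reject a false null hypothesis is a Type II error (false negative).

Type II error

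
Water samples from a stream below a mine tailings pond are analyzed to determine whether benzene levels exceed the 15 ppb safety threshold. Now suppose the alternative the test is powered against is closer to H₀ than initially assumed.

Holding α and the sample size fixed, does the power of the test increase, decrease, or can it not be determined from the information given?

A smaller departure from H₀ means the test statistic under Ha is distributed closer to where it would be under H₀; rejection becomes less likely.
Since power = 1 − β and β increases, power decreases.

It decreases.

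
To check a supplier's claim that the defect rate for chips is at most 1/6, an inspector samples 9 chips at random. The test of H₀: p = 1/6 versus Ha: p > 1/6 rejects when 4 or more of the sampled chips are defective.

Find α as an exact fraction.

α = P(reject H₀ | H₀ true) = P(K ≥ 4 | p = 1/6), K ~ Binomial(9, 1/6).
α = 1 − P(K ≤ 3) = 1 − 4796875/5038848 = 241973/5038848.

241973/5038848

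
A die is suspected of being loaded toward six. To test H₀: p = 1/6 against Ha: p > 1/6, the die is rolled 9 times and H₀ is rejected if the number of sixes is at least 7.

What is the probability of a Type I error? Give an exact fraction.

Under H₀, K ~ Binomial(9, 1/6), and α = P(K ≥ 7).
P(K ≥ 7) = Σ_{j=7}^{9} C(9,j)·(1/6)^j·(5/6)^{9-j} = 473/5038848.

473/5038848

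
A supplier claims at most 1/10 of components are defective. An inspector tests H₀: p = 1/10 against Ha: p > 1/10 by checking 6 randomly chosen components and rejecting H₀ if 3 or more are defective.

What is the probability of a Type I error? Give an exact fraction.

317/20000

The significance level is the probability, assuming p = 1/10, of seeing 3 or more defectives in 6 draws.
Via the complement, α = 1 − Σ_{j=0}^{2} C(6,j)(1/10)^j(9/10)^{6-j} = 317/20000.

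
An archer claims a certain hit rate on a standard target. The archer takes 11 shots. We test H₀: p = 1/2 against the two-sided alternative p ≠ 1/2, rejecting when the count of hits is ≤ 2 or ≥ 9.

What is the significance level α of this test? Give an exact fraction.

67/1024

The significance level is the null-hypothesis probability of the rejection region {≤2} ∪ {≥9}.
By symmetry, α = 2·P(S ≤ 2) = 2·(1 + 11 + 55)/2048 = 134/2048 = 67/1024.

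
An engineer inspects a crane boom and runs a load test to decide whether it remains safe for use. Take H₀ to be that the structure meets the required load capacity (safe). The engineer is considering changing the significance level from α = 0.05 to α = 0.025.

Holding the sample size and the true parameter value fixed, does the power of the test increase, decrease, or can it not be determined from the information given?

It decreases.

A smaller α moves the rejection region further into the tail. With the alternative true, more outcomes now fall outside the rejection region, so failing to reject becomes more likely.
Since power = 1 − β and β increases, power decreases.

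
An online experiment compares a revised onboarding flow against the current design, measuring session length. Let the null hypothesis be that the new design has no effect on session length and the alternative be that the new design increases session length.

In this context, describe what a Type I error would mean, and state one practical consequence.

A Type I error would mean concluding that the new design increases session length when in fact the new design has no effect on session length. Consequence: engineering effort is spent shipping a change that doesn't actually help.

A Type I error is rejecting H₀ when H₀ is true.
Here that means shipping the new feature to all users when actually the new design has no effect on session length.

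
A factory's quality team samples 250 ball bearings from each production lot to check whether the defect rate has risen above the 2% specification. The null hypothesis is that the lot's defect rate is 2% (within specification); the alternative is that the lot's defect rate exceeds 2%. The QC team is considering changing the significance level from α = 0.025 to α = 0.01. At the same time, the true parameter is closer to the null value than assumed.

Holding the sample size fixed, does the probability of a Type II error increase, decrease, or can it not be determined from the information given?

It increases.

Tightening α shrinks the rejection region. When Ha holds, fewer sample outcomes clear the stricter threshold, so more fall in the acceptance region. When the true parameter is near the null value, the test has a harder time distinguishing Ha from H₀. Both changes push β in the same direction.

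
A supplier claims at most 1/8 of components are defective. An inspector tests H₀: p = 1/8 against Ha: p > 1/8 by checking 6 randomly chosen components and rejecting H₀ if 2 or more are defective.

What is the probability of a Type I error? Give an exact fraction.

43653/262144

The significance level is the probability, assuming p = 1/8, of seeing 2 or more defectives in 6 draws.
α = 1 − P(K ≤ 1) = 1 − 218491/262144 = 43653/262144.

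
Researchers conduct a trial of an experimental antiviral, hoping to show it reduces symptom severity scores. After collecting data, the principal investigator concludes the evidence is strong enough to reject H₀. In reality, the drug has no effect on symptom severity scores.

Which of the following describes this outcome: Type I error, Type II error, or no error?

The conventional null hypothesis here is that the drug has no effect on symptom severity scores.
H₀ was rejected, but H₀ is actually true.
Rejecting a true null hypothesis is a Type I error (false positive).

Type I error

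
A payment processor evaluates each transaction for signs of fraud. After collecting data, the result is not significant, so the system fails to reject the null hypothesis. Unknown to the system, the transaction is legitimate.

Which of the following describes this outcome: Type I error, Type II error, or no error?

The conventional null hypothesis here is that the transaction is legitimate.
The test retained a true H₀ — the decision matches the true state.

No error (correct decision).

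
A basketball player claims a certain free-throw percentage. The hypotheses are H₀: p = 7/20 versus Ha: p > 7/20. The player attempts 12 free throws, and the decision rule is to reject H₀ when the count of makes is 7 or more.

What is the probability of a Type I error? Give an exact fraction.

Under H₀, Y ~ Binomial(12, 7/20), and α = P(Y ≥ 7).
P(Y ≥ 7) = Σ_{j=7}^{12} C(12,j)·(7/20)^j·(13/20)^{12-j} = 173326469368969/2048000000000000.

173326469368969/2048000000000000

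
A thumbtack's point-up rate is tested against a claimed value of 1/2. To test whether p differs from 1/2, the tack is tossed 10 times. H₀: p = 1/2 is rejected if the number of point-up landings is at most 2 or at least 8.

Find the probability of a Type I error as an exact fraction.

α = P(X ≤ 2 or X ≥ 8 | p = 1/2), X ~ Binomial(10, 1/2).
The two tails are symmetric, so α = 2·(1 + 10 + 45)/2^10 = 112/1024 = 7/64.

7/64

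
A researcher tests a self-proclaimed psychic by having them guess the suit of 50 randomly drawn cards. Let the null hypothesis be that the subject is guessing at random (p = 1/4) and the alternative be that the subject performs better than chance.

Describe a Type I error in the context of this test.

A Type I error would mean concluding that the subject performs better than chance when in fact the subject is guessing at random (p = 1/4).

A Type I error is rejecting H₀ when H₀ is true.
Here that means concluding the subject has some ability beyond chance when actually the subject is guessing at random (p = 1/4).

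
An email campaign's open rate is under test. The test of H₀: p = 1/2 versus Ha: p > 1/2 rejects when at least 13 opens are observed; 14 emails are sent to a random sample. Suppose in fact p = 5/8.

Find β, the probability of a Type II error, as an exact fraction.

A Type II error is failing to reject when Ha holds: with p = 5/8, β = P(S ≤ 12).
Summing C(14,j)·(5/8)^j·(3/8)^{14-j} for j = 0..12 gives 4340673464229/4398046511104.

4340673464229/4398046511104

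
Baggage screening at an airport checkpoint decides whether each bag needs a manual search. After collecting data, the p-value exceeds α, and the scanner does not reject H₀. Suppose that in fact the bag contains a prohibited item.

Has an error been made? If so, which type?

The conventional null hypothesis here is that the bag contains no prohibited items.
H₀ was not rejected, but H₀ is actually false.
Failing to reject a false null hypothesis is a Type II error (false negative).

Type II error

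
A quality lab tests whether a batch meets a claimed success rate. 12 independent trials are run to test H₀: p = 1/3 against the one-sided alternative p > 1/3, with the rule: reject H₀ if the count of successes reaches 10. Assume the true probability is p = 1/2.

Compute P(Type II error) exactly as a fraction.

Under the alternative p = 1/2, X ~ Binomial(12, 1/2); β is the probability the test does not reject, P(X < 10).
Adding the binomial probabilities P(X=0)+…+P(X=9) at p = 1/2 gives 4017/4096.

4017/4096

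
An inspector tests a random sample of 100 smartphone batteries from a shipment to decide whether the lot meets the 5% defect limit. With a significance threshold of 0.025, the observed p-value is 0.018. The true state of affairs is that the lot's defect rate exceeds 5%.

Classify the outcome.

The conventional null hypothesis is that the lot's defect rate is 5% (within specification).
Since p = 0.018 < α = 0.025, H₀ is rejected.
H₀ is false (actually the lot's defect rate exceeds 5%).
The decision matches the true state — no error.

No error — this is a correct decision.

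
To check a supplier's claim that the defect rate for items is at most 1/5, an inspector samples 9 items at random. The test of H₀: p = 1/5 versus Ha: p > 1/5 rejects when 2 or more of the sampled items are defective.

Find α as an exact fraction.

α = P(reject H₀ | H₀ true) = P(X ≥ 2 | p = 1/5), X ~ Binomial(9, 1/5).
Computing the lower-tail complement: 1 − 851968/1953125 = 1101157/1953125.

1101157/1953125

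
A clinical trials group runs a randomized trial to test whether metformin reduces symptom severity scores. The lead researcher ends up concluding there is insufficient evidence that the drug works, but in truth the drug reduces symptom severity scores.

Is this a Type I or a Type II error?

The null hypothesis here is that the drug has no effect on symptom severity scores.
'Concluding there is insufficient evidence that the drug works' corresponds to failing to reject H₀.
H₀ was not rejected but H₀ is false — a Type II error (false negative).

Type II error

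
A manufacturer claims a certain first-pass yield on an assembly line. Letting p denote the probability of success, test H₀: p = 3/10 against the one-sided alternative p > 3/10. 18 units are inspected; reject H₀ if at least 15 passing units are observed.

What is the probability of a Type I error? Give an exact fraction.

217773361539/50000000000000000

Under H₀, K ~ Binomial(18, 3/10), and α = P(K ≥ 15).
Summing C(18,j)(3/10)^j(7/10)^{18−j} for j = 15,…,18 gives 217773361539/50000000000000000.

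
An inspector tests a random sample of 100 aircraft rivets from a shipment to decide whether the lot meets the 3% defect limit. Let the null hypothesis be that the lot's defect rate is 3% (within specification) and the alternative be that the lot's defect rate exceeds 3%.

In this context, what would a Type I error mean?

A Type I error is rejecting H₀ when H₀ is true.
Here that means rejecting the lot and scrapping or reworking it when actually the lot's defect rate is 3% (within specification).

A Type I error would mean concluding that the lot's defect rate exceeds 3% when in fact the lot's defect rate is 3% (within specification).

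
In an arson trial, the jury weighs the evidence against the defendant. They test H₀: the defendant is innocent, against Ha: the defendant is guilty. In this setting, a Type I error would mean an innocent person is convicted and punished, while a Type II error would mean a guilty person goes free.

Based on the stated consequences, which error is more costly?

The Type I consequence (an innocent person is convicted and punished) is more severe than the Type II consequence (a guilty person goes free).

Type I error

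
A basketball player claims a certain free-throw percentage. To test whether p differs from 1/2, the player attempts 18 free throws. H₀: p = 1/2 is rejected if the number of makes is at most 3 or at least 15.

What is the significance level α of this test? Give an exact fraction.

Under H₀, X ~ Binomial(18, 1/2); α is the probability of landing in either tail, P(X ≤ 3) + P(X ≥ 15).
The two tails are symmetric, so α = 2·(1 + 18 + 153 + 816)/2^18 = 1976/262144 = 247/32768.

247/32768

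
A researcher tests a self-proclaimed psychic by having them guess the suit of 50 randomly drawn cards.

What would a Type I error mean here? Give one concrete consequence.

A Type I error would mean concluding that the subject performs better than chance when in fact the subject is guessing at random (p = 1/4). Consequence: a lucky guesser is credited with psychic ability.

With the conventional null hypothesis that the subject is guessing at random (p = 1/4):
A Type I error is rejecting H₀ when H₀ is true.
Here that means concluding the subject has some ability beyond chance when actually the subject is guessing at random (p = 1/4).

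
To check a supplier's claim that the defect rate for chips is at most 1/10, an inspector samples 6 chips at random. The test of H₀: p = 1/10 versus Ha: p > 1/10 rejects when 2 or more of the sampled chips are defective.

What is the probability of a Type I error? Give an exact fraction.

α = P(reject H₀ | H₀ true) = P(S ≥ 2 | p = 1/10), S ~ Binomial(6, 1/10).
α = 1 − P(S ≤ 1) = 1 − 177147/200000 = 22853/200000.

22853/200000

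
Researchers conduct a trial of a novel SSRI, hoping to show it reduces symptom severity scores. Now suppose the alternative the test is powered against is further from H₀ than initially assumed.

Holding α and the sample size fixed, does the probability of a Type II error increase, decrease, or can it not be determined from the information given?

A larger true effect moves the Ha sampling distribution further from the H₀ critical value, making rejection more likely when Ha is true.

It decreases.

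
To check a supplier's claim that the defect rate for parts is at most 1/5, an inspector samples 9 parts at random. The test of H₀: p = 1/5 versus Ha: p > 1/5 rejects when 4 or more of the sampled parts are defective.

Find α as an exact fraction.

167269/1953125

The significance level is the probability, assuming p = 1/5, of seeing 4 or more defectives in 9 draws.
α = 1 − P(X ≤ 3) = 1 − 1785856/1953125 = 167269/1953125.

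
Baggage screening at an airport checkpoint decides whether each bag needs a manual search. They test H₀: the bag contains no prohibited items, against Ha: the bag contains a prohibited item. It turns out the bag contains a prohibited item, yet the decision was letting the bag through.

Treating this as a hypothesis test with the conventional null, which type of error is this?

Type II error

'Letting the bag through' corresponds to failing to reject H₀.
H₀ was not rejected but H₀ is false — a Type II error (false negative).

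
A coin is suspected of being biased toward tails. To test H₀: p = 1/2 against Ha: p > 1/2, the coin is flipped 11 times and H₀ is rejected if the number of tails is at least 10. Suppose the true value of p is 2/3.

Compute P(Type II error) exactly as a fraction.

A Type II error is failing to reject when Ha holds: with p = 2/3, β = P(S ≤ 9).
Equivalently, β = 1 − P(S ≥ 10) = 163835/177147.

163835/177147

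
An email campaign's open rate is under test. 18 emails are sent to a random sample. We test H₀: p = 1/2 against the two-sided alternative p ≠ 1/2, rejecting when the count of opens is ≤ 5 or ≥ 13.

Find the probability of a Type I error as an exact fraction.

Under H₀, X ~ Binomial(18, 1/2); α is the probability of landing in either tail, P(X ≤ 5) + P(X ≥ 13).
By symmetry, α = 2·P(X ≤ 5) = 2·(1 + 18 + 153 + 816 + 3060 + 8568)/262144 = 25232/262144 = 1577/16384.

1577/16384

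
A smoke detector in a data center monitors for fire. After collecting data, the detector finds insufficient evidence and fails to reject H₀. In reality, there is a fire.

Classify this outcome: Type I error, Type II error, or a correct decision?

Type II error

The conventional null hypothesis here is that there is no fire.
H₀ was not rejected, but H₀ is actually false.
Failing to reject a false null hypothesis is a Type II error (false negative).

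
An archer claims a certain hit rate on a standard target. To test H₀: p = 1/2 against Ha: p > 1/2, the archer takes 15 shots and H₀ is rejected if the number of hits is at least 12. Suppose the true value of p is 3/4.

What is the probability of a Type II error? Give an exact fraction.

β = P(fail to reject H₀ | Ha true) = P(S ≤ 11 | p = 3/4), S ~ Binomial(15, 3/4).
Equivalently, β = 1 − P(S ≥ 12) = 144609703/268435456.

144609703/268435456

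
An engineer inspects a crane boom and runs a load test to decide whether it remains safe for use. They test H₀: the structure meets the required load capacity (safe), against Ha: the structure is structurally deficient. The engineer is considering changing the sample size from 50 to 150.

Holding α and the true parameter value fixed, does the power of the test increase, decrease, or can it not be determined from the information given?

It increases.

A larger sample reduces the standard error, pulling the sampling distribution under Ha further from the non-rejection region.
Since power = 1 − β and β decreases, power increases.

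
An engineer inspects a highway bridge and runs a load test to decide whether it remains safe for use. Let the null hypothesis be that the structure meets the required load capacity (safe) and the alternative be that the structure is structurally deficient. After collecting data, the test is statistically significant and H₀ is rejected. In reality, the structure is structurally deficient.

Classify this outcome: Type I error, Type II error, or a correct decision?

The test rejected a false H₀ — the decision matches the true state.

No error (correct decision).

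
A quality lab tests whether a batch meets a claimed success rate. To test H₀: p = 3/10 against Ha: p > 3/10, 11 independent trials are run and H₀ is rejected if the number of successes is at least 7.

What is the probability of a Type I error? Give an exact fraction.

216191511/10000000000

α = P(reject H₀ | H₀ true) = P(K ≥ 7 | p = 3/10), with K ~ Binomial(11, 3/10).
Summing C(11,j)(3/10)^j(7/10)^{11−j} for j = 7,…,11 gives 216191511/10000000000.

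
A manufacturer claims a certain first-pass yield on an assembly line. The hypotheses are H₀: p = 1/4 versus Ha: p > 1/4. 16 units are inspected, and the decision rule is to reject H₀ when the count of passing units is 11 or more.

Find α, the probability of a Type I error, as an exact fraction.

1225093/4294967296

Under H₀, Y ~ Binomial(16, 1/4), and α = P(Y ≥ 11).
Adding the binomial terms for j = 11 through 16 with p = 1/4 yields 1225093/4294967296.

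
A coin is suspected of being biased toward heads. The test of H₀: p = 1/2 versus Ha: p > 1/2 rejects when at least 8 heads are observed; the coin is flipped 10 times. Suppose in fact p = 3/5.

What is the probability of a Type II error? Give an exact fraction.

β = P(fail to reject H₀ | Ha true) = P(Y ≤ 7 | p = 3/5), Y ~ Binomial(10, 3/5).
Summing C(10,j)·(3/5)^j·(2/5)^{10-j} for j = 0..7 gives 8131936/9765625.

8131936/9765625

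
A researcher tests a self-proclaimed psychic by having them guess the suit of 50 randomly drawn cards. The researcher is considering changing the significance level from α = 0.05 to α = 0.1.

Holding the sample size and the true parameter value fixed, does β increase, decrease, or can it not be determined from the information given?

Relaxing α lowers the evidence threshold; under Ha, outcomes that previously fell short now trigger rejection.

It decreases.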